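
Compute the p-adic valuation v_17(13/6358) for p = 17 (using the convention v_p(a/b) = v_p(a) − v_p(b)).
v_17(13/6358) = -2

Factor powers of 17 from the numerator and denominator of the reduced fraction: 13 = 17^0 · 13 and 6358 = 17^2 · 22. Apply v_p(a/b) = v_p(a) − v_p(b): v_17(13/6358) = 0 − 2 = -2.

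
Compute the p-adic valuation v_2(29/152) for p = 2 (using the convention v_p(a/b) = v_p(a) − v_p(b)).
v_2(29/152) = -3

Factor powers of 2 from the numerator and denominator of the reduced fraction: 29 = 2^0 · 29 and 152 = 2^3 · 19. Apply v_p(a/b) = v_p(a) − v_p(b): v_2(29/152) = 0 − 3 = -3.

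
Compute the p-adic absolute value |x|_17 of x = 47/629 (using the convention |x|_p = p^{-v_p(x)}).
|47/629|_17 = 17

Step 1 — compute v_17(x) by factoring powers of 17 out of the numerator and denominator: v_17(47/629) = -1. Step 2 — apply |x|_p = p^{-v_p(x)} = 17^{1} = 17.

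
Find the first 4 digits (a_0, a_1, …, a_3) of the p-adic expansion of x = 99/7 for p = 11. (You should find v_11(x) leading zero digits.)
(a_0, …, a_3) = (0, 6, 9, 7)

v_11(99/7) = 1, so a_0 = ... = a_0 = 0. Factor out: x = 11^1 · u with u = 9/7 a unit in ℤ_11. Expand u iteratively via a_{v+i} = u_i mod 11, u_{i+1} = (u_i − a_{v+i})/11:
  u_0 = 9/7;  a_1 = 6;  u_1 = (u_0 − 6)/11 = -3/7
  u_1 = -3/7;  a_2 = 9;  u_2 = (u_1 − 9)/11 = -6/7
  u_2 = -6/7;  a_3 = 7;  u_3 = (u_2 − 7)/11 = -5/7
Digits: (0, 6, 9, 7).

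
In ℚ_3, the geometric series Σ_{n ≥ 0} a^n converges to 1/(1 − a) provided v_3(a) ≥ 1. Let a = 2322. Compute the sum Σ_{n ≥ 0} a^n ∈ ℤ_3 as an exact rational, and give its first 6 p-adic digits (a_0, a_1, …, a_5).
Σ a^n = 1/(1 − a) = -1/2321;  first 6 digits = (1, 0, 0, 2, 1, 0)

v_3(a) = 3 ≥ 1, so the series converges in ℤ_3 to 1/(1 − a) = 1/(1 − 2322) = -1/2321. Expand this rational in ℤ_3: compute digits iteratively via d_i = x_i mod 3, x_{i+1} = (x_i − d_i)/3. The first 6 digits are (1, 0, 0, 2, 1, 0).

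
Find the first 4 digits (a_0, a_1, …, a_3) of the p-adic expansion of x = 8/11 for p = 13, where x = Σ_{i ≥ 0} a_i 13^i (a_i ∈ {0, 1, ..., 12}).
(a_0, …, a_3) = (9, 10, 11, 5)

v_13(8/11) = 0 (numerator and denominator both coprime to 13), so x ∈ ℤ_13^×. Compute digits iteratively via a_i = x_i mod 13, x_{i+1} = (x_i − a_i)/13, with x_0 = x:
  x_0 = 8/11;  a_0 = 9;  x_1 = (x_0 − 9)/13 = -7/11
  x_1 = -7/11;  a_1 = 10;  x_2 = (x_1 − 10)/13 = -9/11
  x_2 = -9/11;  a_2 = 11;  x_3 = (x_2 − 11)/13 = -10/11
  x_3 = -10/11;  a_3 = 5;  x_4 = (x_3 − 5)/13 = -5/11
Digits: (9, 10, 11, 5).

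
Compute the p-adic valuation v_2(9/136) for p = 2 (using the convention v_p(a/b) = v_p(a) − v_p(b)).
v_2(9/136) = -3

Factor powers of 2 from the numerator and denominator of the reduced fraction: 9 = 2^0 · 9 and 136 = 2^3 · 17. Apply v_p(a/b) = v_p(a) − v_p(b): v_2(9/136) = 0 − 3 = -3.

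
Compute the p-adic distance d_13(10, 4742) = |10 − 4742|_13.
d_13(10, 4742) = 1/169

Step 1 — x − y = 10 − 4742 = -4732. Step 2 — v_13(-4732) = 2 (factor: -4732 = −(13^2 · 28); the sign does not affect v_p). Step 3 — |x − y|_13 = 13^{-2} = 1/169.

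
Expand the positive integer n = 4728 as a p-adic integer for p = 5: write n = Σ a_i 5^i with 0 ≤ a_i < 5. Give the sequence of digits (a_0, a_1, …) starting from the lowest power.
(a_0, a_1, …) = (3, 0, 4, 2, 2, 1)

Repeated division by 5 gives the digits low-to-high: 4728 = 3 + 4·5^2 + 2·5^3 + 2·5^4 + 1·5^5. Digit sequence: (3, 0, 4, 2, 2, 1).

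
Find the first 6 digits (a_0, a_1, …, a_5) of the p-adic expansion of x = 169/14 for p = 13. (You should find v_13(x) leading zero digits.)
(a_0, …, a_5) = (0, 0, 1, 12, 0, 12)

v_13(169/14) = 2, so a_0 = ... = a_1 = 0. Factor out: x = 13^2 · u with u = 1/14 a unit in ℤ_13. Expand u iteratively via a_{v+i} = u_i mod 13, u_{i+1} = (u_i − a_{v+i})/13:
  u_0 = 1/14;  a_2 = 1;  u_1 = (u_0 − 1)/13 = -1/14
  u_1 = -1/14;  a_3 = 12;  u_2 = (u_1 − 12)/13 = -13/14
  u_2 = -13/14;  a_4 = 0;  u_3 = (u_2 − 0)/13 = -1/14
  u_3 = -1/14;  a_5 = 12;  u_4 = (u_3 − 12)/13 = -13/14
Digits: (0, 0, 1, 12, 0, 12).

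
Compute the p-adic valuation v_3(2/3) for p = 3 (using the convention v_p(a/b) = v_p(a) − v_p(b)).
v_3(2/3) = -1

Factor powers of 3 from the numerator and denominator of the reduced fraction: 2 = 3^0 · 2 and 3 = 3^1 · 1. Apply v_p(a/b) = v_p(a) − v_p(b): v_3(2/3) = 0 − 1 = -1.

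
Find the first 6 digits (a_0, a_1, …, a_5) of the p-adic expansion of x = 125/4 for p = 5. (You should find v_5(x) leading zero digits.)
(a_0, …, a_5) = (0, 0, 0, 4, 3, 3)

v_5(125/4) = 3, so a_0 = ... = a_2 = 0. Factor out: x = 5^3 · u with u = 1/4 a unit in ℤ_5. Expand u iteratively via a_{v+i} = u_i mod 5, u_{i+1} = (u_i − a_{v+i})/5:
  u_0 = 1/4;  a_3 = 4;  u_1 = (u_0 − 4)/5 = -3/4
  u_1 = -3/4;  a_4 = 3;  u_2 = (u_1 − 3)/5 = -3/4
  u_2 = -3/4;  a_5 = 3;  u_3 = (u_2 − 3)/5 = -3/4
Digits: (0, 0, 0, 4, 3, 3).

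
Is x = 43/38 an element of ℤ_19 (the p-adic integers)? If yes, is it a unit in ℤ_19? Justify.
x ∉ ℤ_19 (v_19(x) = -1 < 0)

ℤ_19 = {x ∈ ℚ_19 : v_19(x) ≥ 0} and ℤ_19^× = {x ∈ ℤ_19 : v_19(x) = 0}. Here v_19(43/38) = v_19(num) − v_19(den) = -1; compare against these criteria.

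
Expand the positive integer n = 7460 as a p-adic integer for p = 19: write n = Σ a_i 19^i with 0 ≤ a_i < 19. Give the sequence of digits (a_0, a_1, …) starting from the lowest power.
(a_0, a_1, …) = (12, 12, 1, 1)

Repeated division by 19 gives the digits low-to-high: 7460 = 12 + 12·19^1 + 1·19^2 + 1·19^3. Digit sequence: (12, 12, 1, 1).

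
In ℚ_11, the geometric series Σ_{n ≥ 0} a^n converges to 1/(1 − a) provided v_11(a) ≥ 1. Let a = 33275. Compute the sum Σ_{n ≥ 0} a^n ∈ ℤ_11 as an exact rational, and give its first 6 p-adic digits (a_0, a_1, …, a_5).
Σ a^n = 1/(1 − a) = -1/33274;  first 6 digits = (1, 0, 0, 3, 2, 0)

v_11(a) = 3 ≥ 1, so the series converges in ℤ_11 to 1/(1 − a) = 1/(1 − 33275) = -1/33274. Expand this rational in ℤ_11: compute digits iteratively via d_i = x_i mod 11, x_{i+1} = (x_i − d_i)/11. The first 6 digits are (1, 0, 0, 3, 2, 0).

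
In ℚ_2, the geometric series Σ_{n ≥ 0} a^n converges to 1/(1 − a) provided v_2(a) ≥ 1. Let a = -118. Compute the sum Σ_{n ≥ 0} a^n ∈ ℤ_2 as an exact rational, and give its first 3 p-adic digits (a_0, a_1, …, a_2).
Σ a^n = 1/(1 − a) = 1/119;  first 3 digits = (1, 1, 1)

v_2(a) = 1 ≥ 1, so the series converges in ℤ_2 to 1/(1 − a) = 1/(1 − (-118)) = 1/119. Expand this rational in ℤ_2: compute digits iteratively via d_i = x_i mod 2, x_{i+1} = (x_i − d_i)/2. The first 3 digits are (1, 1, 1).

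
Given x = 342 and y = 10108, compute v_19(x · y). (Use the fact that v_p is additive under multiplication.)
v_19(3456936) = 3

v_p(x) = 1 (factor: 342 = 19^1 · 18); v_p(y) = 2 (factor: 10108 = 19^2 · 28). Additivity: v_p(xy) = v_p(x) + v_p(y) = 1 + 2 = 3. (Direct check: xy = 3456936 = 19^3 · (504).)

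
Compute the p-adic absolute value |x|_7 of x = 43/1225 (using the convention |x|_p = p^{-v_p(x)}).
|43/1225|_7 = 49

Step 1 — compute v_7(x) by factoring powers of 7 out of the numerator and denominator: v_7(43/1225) = -2. Step 2 — apply |x|_p = p^{-v_p(x)} = 7^{2} = 49.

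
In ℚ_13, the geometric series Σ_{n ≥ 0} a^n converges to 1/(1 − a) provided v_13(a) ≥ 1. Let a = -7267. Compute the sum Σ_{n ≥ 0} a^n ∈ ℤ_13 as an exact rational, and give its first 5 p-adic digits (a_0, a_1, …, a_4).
Σ a^n = 1/(1 − a) = 1/7268;  first 5 digits = (1, 0, 9, 9, 2)

v_13(a) = 2 ≥ 1, so the series converges in ℤ_13 to 1/(1 − a) = 1/(1 − (-7267)) = 1/7268. Expand this rational in ℤ_13: compute digits iteratively via d_i = x_i mod 13, x_{i+1} = (x_i − d_i)/13. The first 5 digits are (1, 0, 9, 9, 2).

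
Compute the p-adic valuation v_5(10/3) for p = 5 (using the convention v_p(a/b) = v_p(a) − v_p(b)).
v_5(10/3) = 1

Factor powers of 5 from the numerator and denominator of the reduced fraction: 10 = 5^1 · 2 and 3 = 5^0 · 3. Apply v_p(a/b) = v_p(a) − v_p(b): v_5(10/3) = 1 − 0 = 1.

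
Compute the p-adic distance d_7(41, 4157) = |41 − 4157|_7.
d_7(41, 4157) = 1/343

Step 1 — x − y = 41 − 4157 = -4116. Step 2 — v_7(-4116) = 3 (factor: -4116 = −(7^3 · 12); the sign does not affect v_p). Step 3 — |x − y|_7 = 7^{-3} = 1/343.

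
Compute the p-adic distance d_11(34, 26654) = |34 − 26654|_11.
d_11(34, 26654) = 1/1331

Step 1 — x − y = 34 − 26654 = -26620. Step 2 — v_11(-26620) = 3 (factor: -26620 = −(11^3 · 20); the sign does not affect v_p). Step 3 — |x − y|_11 = 11^{-3} = 1/1331.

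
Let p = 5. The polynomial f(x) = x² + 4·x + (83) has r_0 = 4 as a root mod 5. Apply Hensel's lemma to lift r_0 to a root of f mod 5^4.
r_3 = 284 (mod 625)

Hensel: r_{i+1} = r_i − f(r_i)·(f′(r_i))^{-1} mod 5^{i+2}, f′(x) = 2x + 4. Iterate:
  r_0 = 4 (mod 5)
  r_1 = 9 (mod 25)
  r_2 = 34 (mod 125)
  r_3 = 284 (mod 625)
Final: r = 284 satisfies f(r) ≡ 0 mod 5^4.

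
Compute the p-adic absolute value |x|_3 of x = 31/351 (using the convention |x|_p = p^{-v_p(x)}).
|31/351|_3 = 27

Step 1 — compute v_3(x) by factoring powers of 3 out of the numerator and denominator: v_3(31/351) = -3. Step 2 — apply |x|_p = p^{-v_p(x)} = 3^{3} = 27.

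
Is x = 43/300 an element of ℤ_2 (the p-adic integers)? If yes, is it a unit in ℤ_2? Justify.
x ∉ ℤ_2 (v_2(x) = -2 < 0)

ℤ_2 = {x ∈ ℚ_2 : v_2(x) ≥ 0} and ℤ_2^× = {x ∈ ℤ_2 : v_2(x) = 0}. Here v_2(43/300) = v_2(num) − v_2(den) = -2; compare against these criteria.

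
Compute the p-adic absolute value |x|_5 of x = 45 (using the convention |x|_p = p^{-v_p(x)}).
|45|_5 = 1/5

Step 1 — compute v_5(x) by factoring powers of 5 out of the numerator and denominator: v_5(45) = 1. Step 2 — apply |x|_p = p^{-v_p(x)} = 5^{-1} = 1/5.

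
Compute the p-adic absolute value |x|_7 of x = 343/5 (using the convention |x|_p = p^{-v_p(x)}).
|343/5|_7 = 1/343

Step 1 — compute v_7(x) by factoring powers of 7 out of the numerator and denominator: v_7(343/5) = 3. Step 2 — apply |x|_p = p^{-v_p(x)} = 7^{-3} = 1/343.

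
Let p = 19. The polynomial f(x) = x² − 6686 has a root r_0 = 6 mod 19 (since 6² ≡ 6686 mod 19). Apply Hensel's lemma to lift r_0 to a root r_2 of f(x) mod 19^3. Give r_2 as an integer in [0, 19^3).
r_2 = 1944 (mod 6859)

Hensel's recurrence: r_{i+1} = r_i − f(r_i)·(f′(r_i))^{-1} mod 19^{i+2}, with f′(x) = 2x. Iterate:
  r_0 = 6 (mod 19)
  r_1 = 139 (mod 361)
  r_2 = 1944 (mod 6859)
Final: r_2 = 1944, and one checks f(r_2) ≡ 0 mod 19^3.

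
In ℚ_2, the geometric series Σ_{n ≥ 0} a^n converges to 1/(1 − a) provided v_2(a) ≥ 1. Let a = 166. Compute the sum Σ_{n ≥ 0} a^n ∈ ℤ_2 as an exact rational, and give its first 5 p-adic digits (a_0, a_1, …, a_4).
Σ a^n = 1/(1 − a) = -1/165;  first 5 digits = (1, 1, 0, 0, 1)

v_2(a) = 1 ≥ 1, so the series converges in ℤ_2 to 1/(1 − a) = 1/(1 − 166) = -1/165. Expand this rational in ℤ_2: compute digits iteratively via d_i = x_i mod 2, x_{i+1} = (x_i − d_i)/2. The first 5 digits are (1, 1, 0, 0, 1).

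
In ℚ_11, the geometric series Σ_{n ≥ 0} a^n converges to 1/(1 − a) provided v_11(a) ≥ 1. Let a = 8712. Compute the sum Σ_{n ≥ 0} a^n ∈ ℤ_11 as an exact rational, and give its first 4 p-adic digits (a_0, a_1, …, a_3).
Σ a^n = 1/(1 − a) = -1/8711;  first 4 digits = (1, 0, 6, 6)

v_11(a) = 2 ≥ 1, so the series converges in ℤ_11 to 1/(1 − a) = 1/(1 − 8712) = -1/8711. Expand this rational in ℤ_11: compute digits iteratively via d_i = x_i mod 11, x_{i+1} = (x_i − d_i)/11. The first 4 digits are (1, 0, 6, 6).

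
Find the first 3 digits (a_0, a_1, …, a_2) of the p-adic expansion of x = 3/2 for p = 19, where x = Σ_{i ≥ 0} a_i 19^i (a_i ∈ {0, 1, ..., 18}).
(a_0, …, a_2) = (11, 9, 9)

v_19(3/2) = 0 (numerator and denominator both coprime to 19), so x ∈ ℤ_19^×. Compute digits iteratively via a_i = x_i mod 19, x_{i+1} = (x_i − a_i)/19, with x_0 = x:
  x_0 = 3/2;  a_0 = 11;  x_1 = (x_0 − 11)/19 = -1/2
  x_1 = -1/2;  a_1 = 9;  x_2 = (x_1 − 9)/19 = -1/2
  x_2 = -1/2;  a_2 = 9;  x_3 = (x_2 − 9)/19 = -1/2
Digits: (11, 9, 9).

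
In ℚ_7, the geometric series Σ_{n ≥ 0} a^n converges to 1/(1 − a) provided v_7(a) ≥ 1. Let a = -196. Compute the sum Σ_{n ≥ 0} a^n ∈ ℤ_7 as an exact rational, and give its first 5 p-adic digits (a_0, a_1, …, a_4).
Σ a^n = 1/(1 − a) = 1/197;  first 5 digits = (1, 0, 3, 6, 1)

v_7(a) = 2 ≥ 1, so the series converges in ℤ_7 to 1/(1 − a) = 1/(1 − (-196)) = 1/197. Expand this rational in ℤ_7: compute digits iteratively via d_i = x_i mod 7, x_{i+1} = (x_i − d_i)/7. The first 5 digits are (1, 0, 3, 6, 1).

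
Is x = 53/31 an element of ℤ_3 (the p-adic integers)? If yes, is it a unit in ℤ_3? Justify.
x ∈ ℤ_3^× (unit); v_3(x) = 0

ℤ_3 = {x ∈ ℚ_3 : v_3(x) ≥ 0} and ℤ_3^× = {x ∈ ℤ_3 : v_3(x) = 0}. Here v_3(53/31) = v_3(num) − v_3(den) = 0; compare against these criteria.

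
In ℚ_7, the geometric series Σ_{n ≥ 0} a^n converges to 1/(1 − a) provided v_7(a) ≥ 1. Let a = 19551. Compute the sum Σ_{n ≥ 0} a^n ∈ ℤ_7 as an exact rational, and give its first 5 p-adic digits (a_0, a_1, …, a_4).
Σ a^n = 1/(1 − a) = -1/19550;  first 5 digits = (1, 0, 0, 1, 1)

v_7(a) = 3 ≥ 1, so the series converges in ℤ_7 to 1/(1 − a) = 1/(1 − 19551) = -1/19550. Expand this rational in ℤ_7: compute digits iteratively via d_i = x_i mod 7, x_{i+1} = (x_i − d_i)/7. The first 5 digits are (1, 0, 0, 1, 1).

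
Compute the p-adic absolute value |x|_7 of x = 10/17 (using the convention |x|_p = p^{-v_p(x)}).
|10/17|_7 = 1

Step 1 — compute v_7(x) by factoring powers of 7 out of the numerator and denominator: v_7(10/17) = 0. Step 2 — apply |x|_p = p^{-v_p(x)} = 7^{0} = 1.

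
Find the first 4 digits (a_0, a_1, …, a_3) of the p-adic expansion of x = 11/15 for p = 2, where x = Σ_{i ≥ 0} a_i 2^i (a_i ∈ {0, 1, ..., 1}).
(a_0, …, a_3) = (1, 0, 1, 0)

v_2(11/15) = 0 (numerator and denominator both coprime to 2), so x ∈ ℤ_2^×. Compute digits iteratively via a_i = x_i mod 2, x_{i+1} = (x_i − a_i)/2, with x_0 = x:
  x_0 = 11/15;  a_0 = 1;  x_1 = (x_0 − 1)/2 = -2/15
  x_1 = -2/15;  a_1 = 0;  x_2 = (x_1 − 0)/2 = -1/15
  x_2 = -1/15;  a_2 = 1;  x_3 = (x_2 − 1)/2 = -8/15
  x_3 = -8/15;  a_3 = 0;  x_4 = (x_3 − 0)/2 = -4/15
Digits: (1, 0, 1, 0).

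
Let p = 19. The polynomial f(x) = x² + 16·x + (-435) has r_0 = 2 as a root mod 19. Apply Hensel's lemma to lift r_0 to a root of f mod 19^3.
r_2 = 5094 (mod 6859)

Hensel: r_{i+1} = r_i − f(r_i)·(f′(r_i))^{-1} mod 19^{i+2}, f′(x) = 2x + 16. Iterate:
  r_0 = 2 (mod 19)
  r_1 = 40 (mod 361)
  r_2 = 5094 (mod 6859)
Final: r = 5094 satisfies f(r) ≡ 0 mod 19^3.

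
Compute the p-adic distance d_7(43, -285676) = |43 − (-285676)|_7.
d_7(43, -285676) = 1/16807

Step 1 — x − y = 43 − (-285676) = 285719. Step 2 — v_7(285719) = 5 (factor: 285719 = (7^5 · 17); the sign does not affect v_p). Step 3 — |x − y|_7 = 7^{-5} = 1/16807.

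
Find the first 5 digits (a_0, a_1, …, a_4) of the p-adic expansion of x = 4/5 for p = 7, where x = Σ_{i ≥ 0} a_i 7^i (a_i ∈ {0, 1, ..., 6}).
(a_0, …, a_4) = (5, 5, 2, 1, 4)

v_7(4/5) = 0 (numerator and denominator both coprime to 7), so x ∈ ℤ_7^×. Compute digits iteratively via a_i = x_i mod 7, x_{i+1} = (x_i − a_i)/7, with x_0 = x:
  x_0 = 4/5;  a_0 = 5;  x_1 = (x_0 − 5)/7 = -3/5
  x_1 = -3/5;  a_1 = 5;  x_2 = (x_1 − 5)/7 = -4/5
  x_2 = -4/5;  a_2 = 2;  x_3 = (x_2 − 2)/7 = -2/5
  x_3 = -2/5;  a_3 = 1;  x_4 = (x_3 − 1)/7 = -1/5
  x_4 = -1/5;  a_4 = 4;  x_5 = (x_4 − 4)/7 = -3/5
Digits: (5, 5, 2, 1, 4).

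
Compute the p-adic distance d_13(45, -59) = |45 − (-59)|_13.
d_13(45, -59) = 1/13

Step 1 — x − y = 45 − (-59) = 104. Step 2 — v_13(104) = 1 (factor: 104 = (13^1 · 8); the sign does not affect v_p). Step 3 — |x − y|_13 = 13^{-1} = 1/13.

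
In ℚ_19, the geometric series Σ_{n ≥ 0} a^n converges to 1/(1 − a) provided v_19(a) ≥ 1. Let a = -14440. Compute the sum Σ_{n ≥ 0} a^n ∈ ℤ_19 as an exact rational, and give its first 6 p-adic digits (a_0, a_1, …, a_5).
Σ a^n = 1/(1 − a) = 1/14441;  first 6 digits = (1, 0, 17, 16, 3, 8)

v_19(a) = 2 ≥ 1, so the series converges in ℤ_19 to 1/(1 − a) = 1/(1 − (-14440)) = 1/14441. Expand this rational in ℤ_19: compute digits iteratively via d_i = x_i mod 19, x_{i+1} = (x_i − d_i)/19. The first 6 digits are (1, 0, 17, 16, 3, 8).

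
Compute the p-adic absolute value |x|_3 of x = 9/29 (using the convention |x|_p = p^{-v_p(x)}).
|9/29|_3 = 1/9

Step 1 — compute v_3(x) by factoring powers of 3 out of the numerator and denominator: v_3(9/29) = 2. Step 2 — apply |x|_p = p^{-v_p(x)} = 3^{-2} = 1/9.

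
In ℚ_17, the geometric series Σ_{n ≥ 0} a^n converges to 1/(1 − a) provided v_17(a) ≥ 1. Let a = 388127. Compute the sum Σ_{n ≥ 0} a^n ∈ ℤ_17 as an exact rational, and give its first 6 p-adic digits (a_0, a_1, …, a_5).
Σ a^n = 1/(1 − a) = -1/388126;  first 6 digits = (1, 0, 0, 11, 4, 0)

v_17(a) = 3 ≥ 1, so the series converges in ℤ_17 to 1/(1 − a) = 1/(1 − 388127) = -1/388126. Expand this rational in ℤ_17: compute digits iteratively via d_i = x_i mod 17, x_{i+1} = (x_i − d_i)/17. The first 6 digits are (1, 0, 0, 11, 4, 0).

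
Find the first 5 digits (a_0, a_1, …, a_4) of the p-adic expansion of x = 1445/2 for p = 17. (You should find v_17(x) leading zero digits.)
(a_0, …, a_4) = (0, 0, 11, 8, 8)

v_17(1445/2) = 2, so a_0 = ... = a_1 = 0. Factor out: x = 17^2 · u with u = 5/2 a unit in ℤ_17. Expand u iteratively via a_{v+i} = u_i mod 17, u_{i+1} = (u_i − a_{v+i})/17:
  u_0 = 5/2;  a_2 = 11;  u_1 = (u_0 − 11)/17 = -1/2
  u_1 = -1/2;  a_3 = 8;  u_2 = (u_1 − 8)/17 = -1/2
  u_2 = -1/2;  a_4 = 8;  u_3 = (u_2 − 8)/17 = -1/2
Digits: (0, 0, 11, 8, 8).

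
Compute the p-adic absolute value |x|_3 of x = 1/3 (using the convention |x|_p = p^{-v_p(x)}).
|1/3|_3 = 3

Step 1 — compute v_3(x) by factoring powers of 3 out of the numerator and denominator: v_3(1/3) = -1. Step 2 — apply |x|_p = p^{-v_p(x)} = 3^{1} = 3.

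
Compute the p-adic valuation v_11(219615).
v_11(219615) = 4

v_11(n) is the largest exponent k such that 11^k divides n. Factor out: 219615 = 11^4 · 15. (Sign doesn't affect v_p.) So v_11(219615) = 4.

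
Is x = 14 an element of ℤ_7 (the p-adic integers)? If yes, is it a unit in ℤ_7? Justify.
x ∈ ℤ_7 but not a unit; v_7(x) = 1 > 0

ℤ_7 = {x ∈ ℚ_7 : v_7(x) ≥ 0} and ℤ_7^× = {x ∈ ℤ_7 : v_7(x) = 0}. Here v_7(14) = v_7(num) − v_7(den) = 1; compare against these criteria.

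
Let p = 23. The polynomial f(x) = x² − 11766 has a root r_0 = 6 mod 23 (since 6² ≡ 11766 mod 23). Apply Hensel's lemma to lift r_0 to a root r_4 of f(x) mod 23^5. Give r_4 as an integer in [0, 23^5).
r_4 = 4708819 (mod 6436343)

Hensel's recurrence: r_{i+1} = r_i − f(r_i)·(f′(r_i))^{-1} mod 23^{i+2}, with f′(x) = 2x. Iterate:
  r_0 = 6 (mod 23)
  r_1 = 190 (mod 529)
  r_2 = 190 (mod 12167)
  r_3 = 231363 (mod 279841)
  r_4 = 4708819 (mod 6436343)
Final: r_4 = 4708819, and one checks f(r_4) ≡ 0 mod 23^5.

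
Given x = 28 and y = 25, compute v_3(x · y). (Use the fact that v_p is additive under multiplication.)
v_3(700) = 0

v_p(x) = 0 (factor: 28 = 3^0 · 28); v_p(y) = 0 (factor: 25 = 3^0 · 25). Additivity: v_p(xy) = v_p(x) + v_p(y) = 0 + 0 = 0. (Direct check: xy = 700 = 3^0 · (700).)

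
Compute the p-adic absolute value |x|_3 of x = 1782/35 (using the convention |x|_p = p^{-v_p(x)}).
|1782/35|_3 = 1/81

Step 1 — compute v_3(x) by factoring powers of 3 out of the numerator and denominator: v_3(1782/35) = 4. Step 2 — apply |x|_p = p^{-v_p(x)} = 3^{-4} = 1/81.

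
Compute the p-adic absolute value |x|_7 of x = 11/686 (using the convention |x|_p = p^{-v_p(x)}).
|11/686|_7 = 343

Step 1 — compute v_7(x) by factoring powers of 7 out of the numerator and denominator: v_7(11/686) = -3. Step 2 — apply |x|_p = p^{-v_p(x)} = 7^{3} = 343.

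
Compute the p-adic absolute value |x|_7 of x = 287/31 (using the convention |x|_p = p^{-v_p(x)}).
|287/31|_7 = 1/7

Step 1 — compute v_7(x) by factoring powers of 7 out of the numerator and denominator: v_7(287/31) = 1. Step 2 — apply |x|_p = p^{-v_p(x)} = 7^{-1} = 1/7.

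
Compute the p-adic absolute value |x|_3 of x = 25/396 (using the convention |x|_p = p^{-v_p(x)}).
|25/396|_3 = 9

Step 1 — compute v_3(x) by factoring powers of 3 out of the numerator and denominator: v_3(25/396) = -2. Step 2 — apply |x|_p = p^{-v_p(x)} = 3^{2} = 9.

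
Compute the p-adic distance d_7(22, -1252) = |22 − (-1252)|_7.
d_7(22, -1252) = 1/49

Step 1 — x − y = 22 − (-1252) = 1274. Step 2 — v_7(1274) = 2 (factor: 1274 = (7^2 · 26); the sign does not affect v_p). Step 3 — |x − y|_7 = 7^{-2} = 1/49.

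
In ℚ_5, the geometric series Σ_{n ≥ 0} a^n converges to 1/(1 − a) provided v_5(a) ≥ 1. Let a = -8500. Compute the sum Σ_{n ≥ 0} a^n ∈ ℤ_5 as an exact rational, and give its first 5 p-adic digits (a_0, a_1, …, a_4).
Σ a^n = 1/(1 − a) = 1/8501;  first 5 digits = (1, 0, 0, 2, 1)

v_5(a) = 3 ≥ 1, so the series converges in ℤ_5 to 1/(1 − a) = 1/(1 − (-8500)) = 1/8501. Expand this rational in ℤ_5: compute digits iteratively via d_i = x_i mod 5, x_{i+1} = (x_i − d_i)/5. The first 5 digits are (1, 0, 0, 2, 1).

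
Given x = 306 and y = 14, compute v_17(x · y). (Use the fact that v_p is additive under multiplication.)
v_17(4284) = 1

v_p(x) = 1 (factor: 306 = 17^1 · 18); v_p(y) = 0 (factor: 14 = 17^0 · 14). Additivity: v_p(xy) = v_p(x) + v_p(y) = 1 + 0 = 1. (Direct check: xy = 4284 = 17^1 · (252).)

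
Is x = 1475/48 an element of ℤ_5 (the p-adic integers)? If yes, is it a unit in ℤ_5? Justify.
x ∈ ℤ_5 but not a unit; v_5(x) = 2 > 0

ℤ_5 = {x ∈ ℚ_5 : v_5(x) ≥ 0} and ℤ_5^× = {x ∈ ℤ_5 : v_5(x) = 0}. Here v_5(1475/48) = v_5(num) − v_5(den) = 2; compare against these criteria.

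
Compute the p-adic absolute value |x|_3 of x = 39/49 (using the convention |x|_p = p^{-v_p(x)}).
|39/49|_3 = 1/3

Step 1 — compute v_3(x) by factoring powers of 3 out of the numerator and denominator: v_3(39/49) = 1. Step 2 — apply |x|_p = p^{-v_p(x)} = 3^{-1} = 1/3.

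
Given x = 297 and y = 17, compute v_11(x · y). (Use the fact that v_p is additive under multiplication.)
v_11(5049) = 1

v_p(x) = 1 (factor: 297 = 11^1 · 27); v_p(y) = 0 (factor: 17 = 11^0 · 17). Additivity: v_p(xy) = v_p(x) + v_p(y) = 1 + 0 = 1. (Direct check: xy = 5049 = 11^1 · (459).)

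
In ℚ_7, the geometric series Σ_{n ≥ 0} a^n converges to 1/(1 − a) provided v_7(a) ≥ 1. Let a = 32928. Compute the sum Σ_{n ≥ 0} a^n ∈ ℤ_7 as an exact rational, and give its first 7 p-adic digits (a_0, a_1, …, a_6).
Σ a^n = 1/(1 − a) = -1/32927;  first 7 digits = (1, 0, 0, 5, 6, 1, 4)

v_7(a) = 3 ≥ 1, so the series converges in ℤ_7 to 1/(1 − a) = 1/(1 − 32928) = -1/32927. Expand this rational in ℤ_7: compute digits iteratively via d_i = x_i mod 7, x_{i+1} = (x_i − d_i)/7. The first 7 digits are (1, 0, 0, 5, 6, 1, 4).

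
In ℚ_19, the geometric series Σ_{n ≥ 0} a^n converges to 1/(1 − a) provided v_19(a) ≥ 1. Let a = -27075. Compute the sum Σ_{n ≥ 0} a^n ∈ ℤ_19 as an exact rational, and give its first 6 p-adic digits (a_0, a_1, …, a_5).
Σ a^n = 1/(1 − a) = 1/27076;  first 6 digits = (1, 0, 1, 15, 0, 11)

v_19(a) = 2 ≥ 1, so the series converges in ℤ_19 to 1/(1 − a) = 1/(1 − (-27075)) = 1/27076. Expand this rational in ℤ_19: compute digits iteratively via d_i = x_i mod 19, x_{i+1} = (x_i − d_i)/19. The first 6 digits are (1, 0, 1, 15, 0, 11).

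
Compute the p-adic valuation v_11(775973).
v_11(775973) = 4

v_11(n) is the largest exponent k such that 11^k divides n. Factor out: 775973 = 11^4 · 53. (Sign doesn't affect v_p.) So v_11(775973) = 4.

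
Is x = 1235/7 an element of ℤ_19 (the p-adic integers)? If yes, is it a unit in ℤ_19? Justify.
x ∈ ℤ_19 but not a unit; v_19(x) = 1 > 0

ℤ_19 = {x ∈ ℚ_19 : v_19(x) ≥ 0} and ℤ_19^× = {x ∈ ℤ_19 : v_19(x) = 0}. Here v_19(1235/7) = v_19(num) − v_19(den) = 1; compare against these criteria.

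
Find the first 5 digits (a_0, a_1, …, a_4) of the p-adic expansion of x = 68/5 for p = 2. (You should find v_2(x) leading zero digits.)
(a_0, …, a_4) = (0, 0, 1, 0, 1)

v_2(68/5) = 2, so a_0 = ... = a_1 = 0. Factor out: x = 2^2 · u with u = 17/5 a unit in ℤ_2. Expand u iteratively via a_{v+i} = u_i mod 2, u_{i+1} = (u_i − a_{v+i})/2:
  u_0 = 17/5;  a_2 = 1;  u_1 = (u_0 − 1)/2 = 6/5
  u_1 = 6/5;  a_3 = 0;  u_2 = (u_1 − 0)/2 = 3/5
  u_2 = 3/5;  a_4 = 1;  u_3 = (u_2 − 1)/2 = -1/5
Digits: (0, 0, 1, 0, 1).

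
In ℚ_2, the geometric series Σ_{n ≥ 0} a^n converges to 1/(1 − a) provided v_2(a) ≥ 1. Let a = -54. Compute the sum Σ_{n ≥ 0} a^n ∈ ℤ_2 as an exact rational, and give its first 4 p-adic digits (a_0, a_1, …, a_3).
Σ a^n = 1/(1 − a) = 1/55;  first 4 digits = (1, 1, 1, 0)

v_2(a) = 1 ≥ 1, so the series converges in ℤ_2 to 1/(1 − a) = 1/(1 − (-54)) = 1/55. Expand this rational in ℤ_2: compute digits iteratively via d_i = x_i mod 2, x_{i+1} = (x_i − d_i)/2. The first 4 digits are (1, 1, 1, 0).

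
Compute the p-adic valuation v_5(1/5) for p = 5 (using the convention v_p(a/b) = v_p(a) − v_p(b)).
v_5(1/5) = -1

Factor powers of 5 from the numerator and denominator of the reduced fraction: 1 = 5^0 · 1 and 5 = 5^1 · 1. Apply v_p(a/b) = v_p(a) − v_p(b): v_5(1/5) = 0 − 1 = -1.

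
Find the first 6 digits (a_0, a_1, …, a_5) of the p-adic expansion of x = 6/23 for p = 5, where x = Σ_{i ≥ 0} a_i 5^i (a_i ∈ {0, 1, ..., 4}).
(a_0, …, a_5) = (2, 4, 0, 2, 0, 1)

v_5(6/23) = 0 (numerator and denominator both coprime to 5), so x ∈ ℤ_5^×. Compute digits iteratively via a_i = x_i mod 5, x_{i+1} = (x_i − a_i)/5, with x_0 = x:
  x_0 = 6/23;  a_0 = 2;  x_1 = (x_0 − 2)/5 = -8/23
  x_1 = -8/23;  a_1 = 4;  x_2 = (x_1 − 4)/5 = -20/23
  x_2 = -20/23;  a_2 = 0;  x_3 = (x_2 − 0)/5 = -4/23
  x_3 = -4/23;  a_3 = 2;  x_4 = (x_3 − 2)/5 = -10/23
  x_4 = -10/23;  a_4 = 0;  x_5 = (x_4 − 0)/5 = -2/23
  x_5 = -2/23;  a_5 = 1;  x_6 = (x_5 − 1)/5 = -5/23
Digits: (2, 4, 0, 2, 0, 1).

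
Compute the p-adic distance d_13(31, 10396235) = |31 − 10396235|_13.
d_13(31, 10396235) = 1/371293

Step 1 — x − y = 31 − 10396235 = -10396204. Step 2 — v_13(-10396204) = 5 (factor: -10396204 = −(13^5 · 28); the sign does not affect v_p). Step 3 — |x − y|_13 = 13^{-5} = 1/371293.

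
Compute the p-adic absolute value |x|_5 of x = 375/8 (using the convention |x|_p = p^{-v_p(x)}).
|375/8|_5 = 1/125

Step 1 — compute v_5(x) by factoring powers of 5 out of the numerator and denominator: v_5(375/8) = 3. Step 2 — apply |x|_p = p^{-v_p(x)} = 5^{-3} = 1/125.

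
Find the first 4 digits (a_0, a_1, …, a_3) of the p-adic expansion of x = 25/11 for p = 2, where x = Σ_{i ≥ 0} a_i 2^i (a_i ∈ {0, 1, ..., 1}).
(a_0, …, a_3) = (1, 1, 0, 1)

v_2(25/11) = 0 (numerator and denominator both coprime to 2), so x ∈ ℤ_2^×. Compute digits iteratively via a_i = x_i mod 2, x_{i+1} = (x_i − a_i)/2, with x_0 = x:
  x_0 = 25/11;  a_0 = 1;  x_1 = (x_0 − 1)/2 = 7/11
  x_1 = 7/11;  a_1 = 1;  x_2 = (x_1 − 1)/2 = -2/11
  x_2 = -2/11;  a_2 = 0;  x_3 = (x_2 − 0)/2 = -1/11
  x_3 = -1/11;  a_3 = 1;  x_4 = (x_3 − 1)/2 = -6/11
Digits: (1, 1, 0, 1).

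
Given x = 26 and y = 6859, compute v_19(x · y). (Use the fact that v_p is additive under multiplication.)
v_19(178334) = 3

v_p(x) = 0 (factor: 26 = 19^0 · 26); v_p(y) = 3 (factor: 6859 = 19^3 · 1). Additivity: v_p(xy) = v_p(x) + v_p(y) = 0 + 3 = 3. (Direct check: xy = 178334 = 19^3 · (26).)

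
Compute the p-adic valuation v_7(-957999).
v_7(-957999) = 5

v_7(n) is the largest exponent k such that 7^k divides n. Factor out: -957999 = -7^5 · 57. (Sign doesn't affect v_p.) So v_7(-957999) = 5.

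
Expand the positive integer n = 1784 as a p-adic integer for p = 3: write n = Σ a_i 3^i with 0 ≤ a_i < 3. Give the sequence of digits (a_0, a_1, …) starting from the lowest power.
(a_0, a_1, …) = (2, 0, 0, 0, 1, 1, 2)

Repeated division by 3 gives the digits low-to-high: 1784 = 2 + 1·3^4 + 1·3^5 + 2·3^6. Digit sequence: (2, 0, 0, 0, 1, 1, 2).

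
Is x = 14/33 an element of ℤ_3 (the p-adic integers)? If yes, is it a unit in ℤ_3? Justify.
x ∉ ℤ_3 (v_3(x) = -1 < 0)

ℤ_3 = {x ∈ ℚ_3 : v_3(x) ≥ 0} and ℤ_3^× = {x ∈ ℤ_3 : v_3(x) = 0}. Here v_3(14/33) = v_3(num) − v_3(den) = -1; compare against these criteria.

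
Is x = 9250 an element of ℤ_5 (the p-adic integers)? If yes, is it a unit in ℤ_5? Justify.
x ∈ ℤ_5 but not a unit; v_5(x) = 3 > 0

ℤ_5 = {x ∈ ℚ_5 : v_5(x) ≥ 0} and ℤ_5^× = {x ∈ ℤ_5 : v_5(x) = 0}. Here v_5(9250) = v_5(num) − v_5(den) = 3; compare against these criteria.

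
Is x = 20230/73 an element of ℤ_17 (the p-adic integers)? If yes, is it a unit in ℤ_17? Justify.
x ∈ ℤ_17 but not a unit; v_17(x) = 2 > 0

ℤ_17 = {x ∈ ℚ_17 : v_17(x) ≥ 0} and ℤ_17^× = {x ∈ ℤ_17 : v_17(x) = 0}. Here v_17(20230/73) = v_17(num) − v_17(den) = 2; compare against these criteria.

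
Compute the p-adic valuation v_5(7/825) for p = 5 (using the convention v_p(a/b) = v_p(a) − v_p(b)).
v_5(7/825) = -2

Factor powers of 5 from the numerator and denominator of the reduced fraction: 7 = 5^0 · 7 and 825 = 5^2 · 33. Apply v_p(a/b) = v_p(a) − v_p(b): v_5(7/825) = 0 − 2 = -2.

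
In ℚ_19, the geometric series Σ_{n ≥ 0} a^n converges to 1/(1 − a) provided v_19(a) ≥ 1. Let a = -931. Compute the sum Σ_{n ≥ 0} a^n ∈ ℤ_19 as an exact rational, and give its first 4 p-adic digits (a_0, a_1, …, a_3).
Σ a^n = 1/(1 − a) = 1/932;  first 4 digits = (1, 8, 4, 11)

v_19(a) = 1 ≥ 1, so the series converges in ℤ_19 to 1/(1 − a) = 1/(1 − (-931)) = 1/932. Expand this rational in ℤ_19: compute digits iteratively via d_i = x_i mod 19, x_{i+1} = (x_i − d_i)/19. The first 4 digits are (1, 8, 4, 11).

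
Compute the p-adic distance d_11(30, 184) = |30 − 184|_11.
d_11(30, 184) = 1/11

Step 1 — x − y = 30 − 184 = -154. Step 2 — v_11(-154) = 1 (factor: -154 = −(11^1 · 14); the sign does not affect v_p). Step 3 — |x − y|_11 = 11^{-1} = 1/11.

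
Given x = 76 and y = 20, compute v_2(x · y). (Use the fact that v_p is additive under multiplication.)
v_2(1520) = 4

v_p(x) = 2 (factor: 76 = 2^2 · 19); v_p(y) = 2 (factor: 20 = 2^2 · 5). Additivity: v_p(xy) = v_p(x) + v_p(y) = 2 + 2 = 4. (Direct check: xy = 1520 = 2^4 · (95).)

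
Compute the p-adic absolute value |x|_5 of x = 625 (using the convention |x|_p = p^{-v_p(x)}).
|625|_5 = 1/625

Step 1 — compute v_5(x) by factoring powers of 5 out of the numerator and denominator: v_5(625) = 4. Step 2 — apply |x|_p = p^{-v_p(x)} = 5^{-4} = 1/625.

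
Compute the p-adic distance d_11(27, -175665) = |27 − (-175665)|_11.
d_11(27, -175665) = 1/14641

Step 1 — x − y = 27 − (-175665) = 175692. Step 2 — v_11(175692) = 4 (factor: 175692 = (11^4 · 12); the sign does not affect v_p). Step 3 — |x − y|_11 = 11^{-4} = 1/14641.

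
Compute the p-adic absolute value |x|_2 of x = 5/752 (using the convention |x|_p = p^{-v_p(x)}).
|5/752|_2 = 16

Step 1 — compute v_2(x) by factoring powers of 2 out of the numerator and denominator: v_2(5/752) = -4. Step 2 — apply |x|_p = p^{-v_p(x)} = 2^{4} = 16.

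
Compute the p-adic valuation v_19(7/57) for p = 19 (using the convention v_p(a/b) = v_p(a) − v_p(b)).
v_19(7/57) = -1

Factor powers of 19 from the numerator and denominator of the reduced fraction: 7 = 19^0 · 7 and 57 = 19^1 · 3. Apply v_p(a/b) = v_p(a) − v_p(b): v_19(7/57) = 0 − 1 = -1.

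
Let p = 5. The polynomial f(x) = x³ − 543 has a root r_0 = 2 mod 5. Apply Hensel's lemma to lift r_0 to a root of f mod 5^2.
r_1 = 7 (mod 25)

Hensel: r_{i+1} = r_i − f(r_i)/f′(r_i) mod 5^{i+2}, where f′(x) = 3x². Iterate:
  r_0 = 2 (mod 5)
  r_1 = 7 (mod 25)
Final: r = 7 with f(r) ≡ 0 mod 5^2.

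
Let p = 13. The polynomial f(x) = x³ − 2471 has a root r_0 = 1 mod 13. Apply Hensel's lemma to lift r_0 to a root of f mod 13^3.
r_2 = 599 (mod 2197)

Hensel: r_{i+1} = r_i − f(r_i)/f′(r_i) mod 13^{i+2}, where f′(x) = 3x². Iterate:
  r_0 = 1 (mod 13)
  r_1 = 92 (mod 169)
  r_2 = 599 (mod 2197)
Final: r = 599 with f(r) ≡ 0 mod 13^3.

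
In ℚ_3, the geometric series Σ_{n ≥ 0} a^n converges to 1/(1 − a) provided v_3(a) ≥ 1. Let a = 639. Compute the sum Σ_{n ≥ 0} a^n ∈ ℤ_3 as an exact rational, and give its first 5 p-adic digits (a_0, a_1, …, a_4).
Σ a^n = 1/(1 − a) = -1/638;  first 5 digits = (1, 0, 2, 2, 2)

v_3(a) = 2 ≥ 1, so the series converges in ℤ_3 to 1/(1 − a) = 1/(1 − 639) = -1/638. Expand this rational in ℤ_3: compute digits iteratively via d_i = x_i mod 3, x_{i+1} = (x_i − d_i)/3. The first 5 digits are (1, 0, 2, 2, 2).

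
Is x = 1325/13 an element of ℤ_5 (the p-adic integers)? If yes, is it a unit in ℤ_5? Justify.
x ∈ ℤ_5 but not a unit; v_5(x) = 2 > 0

ℤ_5 = {x ∈ ℚ_5 : v_5(x) ≥ 0} and ℤ_5^× = {x ∈ ℤ_5 : v_5(x) = 0}. Here v_5(1325/13) = v_5(num) − v_5(den) = 2; compare against these criteria.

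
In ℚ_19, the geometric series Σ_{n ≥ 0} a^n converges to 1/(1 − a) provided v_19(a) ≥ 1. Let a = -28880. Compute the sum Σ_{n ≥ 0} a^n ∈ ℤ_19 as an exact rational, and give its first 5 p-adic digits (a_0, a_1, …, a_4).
Σ a^n = 1/(1 − a) = 1/28881;  first 5 digits = (1, 0, 15, 14, 15)

v_19(a) = 2 ≥ 1, so the series converges in ℤ_19 to 1/(1 − a) = 1/(1 − (-28880)) = 1/28881. Expand this rational in ℤ_19: compute digits iteratively via d_i = x_i mod 19, x_{i+1} = (x_i − d_i)/19. The first 5 digits are (1, 0, 15, 14, 15).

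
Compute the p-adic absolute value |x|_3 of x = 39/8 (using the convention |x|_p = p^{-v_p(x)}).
|39/8|_3 = 1/3

Step 1 — compute v_3(x) by factoring powers of 3 out of the numerator and denominator: v_3(39/8) = 1. Step 2 — apply |x|_p = p^{-v_p(x)} = 3^{-1} = 1/3.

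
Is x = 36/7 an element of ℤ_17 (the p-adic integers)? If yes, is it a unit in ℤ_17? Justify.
x ∈ ℤ_17^× (unit); v_17(x) = 0

ℤ_17 = {x ∈ ℚ_17 : v_17(x) ≥ 0} and ℤ_17^× = {x ∈ ℤ_17 : v_17(x) = 0}. Here v_17(36/7) = v_17(num) − v_17(den) = 0; compare against these criteria.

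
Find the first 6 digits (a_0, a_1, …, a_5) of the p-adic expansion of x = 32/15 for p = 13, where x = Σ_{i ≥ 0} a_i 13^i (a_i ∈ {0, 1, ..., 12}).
(a_0, …, a_5) = (3, 6, 3, 11, 0, 6)

v_13(32/15) = 0 (numerator and denominator both coprime to 13), so x ∈ ℤ_13^×. Compute digits iteratively via a_i = x_i mod 13, x_{i+1} = (x_i − a_i)/13, with x_0 = x:
  x_0 = 32/15;  a_0 = 3;  x_1 = (x_0 − 3)/13 = -1/15
  x_1 = -1/15;  a_1 = 6;  x_2 = (x_1 − 6)/13 = -7/15
  x_2 = -7/15;  a_2 = 3;  x_3 = (x_2 − 3)/13 = -4/15
  x_3 = -4/15;  a_3 = 11;  x_4 = (x_3 − 11)/13 = -13/15
  x_4 = -13/15;  a_4 = 0;  x_5 = (x_4 − 0)/13 = -1/15
  x_5 = -1/15;  a_5 = 6;  x_6 = (x_5 − 6)/13 = -7/15
Digits: (3, 6, 3, 11, 0, 6).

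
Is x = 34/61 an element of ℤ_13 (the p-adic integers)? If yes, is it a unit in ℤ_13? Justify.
x ∈ ℤ_13^× (unit); v_13(x) = 0

ℤ_13 = {x ∈ ℚ_13 : v_13(x) ≥ 0} and ℤ_13^× = {x ∈ ℤ_13 : v_13(x) = 0}. Here v_13(34/61) = v_13(num) − v_13(den) = 0; compare against these criteria.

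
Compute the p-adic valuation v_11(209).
v_11(209) = 1

v_11(n) is the largest exponent k such that 11^k divides n. Factor out: 209 = 11^1 · 19. (Sign doesn't affect v_p.) So v_11(209) = 1.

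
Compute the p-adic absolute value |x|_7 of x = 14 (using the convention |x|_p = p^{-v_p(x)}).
|14|_7 = 1/7

Step 1 — compute v_7(x) by factoring powers of 7 out of the numerator and denominator: v_7(14) = 1. Step 2 — apply |x|_p = p^{-v_p(x)} = 7^{-1} = 1/7.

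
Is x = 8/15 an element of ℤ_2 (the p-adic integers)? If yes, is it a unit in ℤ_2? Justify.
x ∈ ℤ_2 but not a unit; v_2(x) = 3 > 0

ℤ_2 = {x ∈ ℚ_2 : v_2(x) ≥ 0} and ℤ_2^× = {x ∈ ℤ_2 : v_2(x) = 0}. Here v_2(8/15) = v_2(num) − v_2(den) = 3; compare against these criteria.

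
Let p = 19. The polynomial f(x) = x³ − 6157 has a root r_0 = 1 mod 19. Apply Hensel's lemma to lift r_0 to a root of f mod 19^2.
r_1 = 248 (mod 361)

Hensel: r_{i+1} = r_i − f(r_i)/f′(r_i) mod 19^{i+2}, where f′(x) = 3x². Iterate:
  r_0 = 1 (mod 19)
  r_1 = 248 (mod 361)
Final: r = 248 with f(r) ≡ 0 mod 19^2.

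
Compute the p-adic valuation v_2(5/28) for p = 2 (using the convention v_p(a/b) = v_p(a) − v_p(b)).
v_2(5/28) = -2

Factor powers of 2 from the numerator and denominator of the reduced fraction: 5 = 2^0 · 5 and 28 = 2^2 · 7. Apply v_p(a/b) = v_p(a) − v_p(b): v_2(5/28) = 0 − 2 = -2.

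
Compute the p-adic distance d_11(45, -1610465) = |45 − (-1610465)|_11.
d_11(45, -1610465) = 1/161051

Step 1 — x − y = 45 − (-1610465) = 1610510. Step 2 — v_11(1610510) = 5 (factor: 1610510 = (11^5 · 10); the sign does not affect v_p). Step 3 — |x − y|_11 = 11^{-5} = 1/161051.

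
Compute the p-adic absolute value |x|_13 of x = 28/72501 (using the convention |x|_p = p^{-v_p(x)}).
|28/72501|_13 = 2197

Step 1 — compute v_13(x) by factoring powers of 13 out of the numerator and denominator: v_13(28/72501) = -3. Step 2 — apply |x|_p = p^{-v_p(x)} = 13^{3} = 2197.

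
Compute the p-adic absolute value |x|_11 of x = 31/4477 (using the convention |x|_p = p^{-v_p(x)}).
|31/4477|_11 = 121

Step 1 — compute v_11(x) by factoring powers of 11 out of the numerator and denominator: v_11(31/4477) = -2. Step 2 — apply |x|_p = p^{-v_p(x)} = 11^{2} = 121.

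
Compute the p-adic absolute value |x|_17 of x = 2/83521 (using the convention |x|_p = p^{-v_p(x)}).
|2/83521|_17 = 83521

Step 1 — compute v_17(x) by factoring powers of 17 out of the numerator and denominator: v_17(2/83521) = -4. Step 2 — apply |x|_p = p^{-v_p(x)} = 17^{4} = 83521.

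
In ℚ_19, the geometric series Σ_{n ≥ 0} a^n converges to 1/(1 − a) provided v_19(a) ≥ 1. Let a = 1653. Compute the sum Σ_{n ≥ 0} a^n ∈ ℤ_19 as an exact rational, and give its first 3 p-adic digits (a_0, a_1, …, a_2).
Σ a^n = 1/(1 − a) = -1/1652;  first 3 digits = (1, 11, 11)

v_19(a) = 1 ≥ 1, so the series converges in ℤ_19 to 1/(1 − a) = 1/(1 − 1653) = -1/1652. Expand this rational in ℤ_19: compute digits iteratively via d_i = x_i mod 19, x_{i+1} = (x_i − d_i)/19. The first 3 digits are (1, 11, 11).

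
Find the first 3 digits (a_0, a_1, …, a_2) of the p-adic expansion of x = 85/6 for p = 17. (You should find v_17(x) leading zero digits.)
(a_0, …, a_2) = (0, 15, 2)

v_17(85/6) = 1, so a_0 = ... = a_0 = 0. Factor out: x = 17^1 · u with u = 5/6 a unit in ℤ_17. Expand u iteratively via a_{v+i} = u_i mod 17, u_{i+1} = (u_i − a_{v+i})/17:
  u_0 = 5/6;  a_1 = 15;  u_1 = (u_0 − 15)/17 = -5/6
  u_1 = -5/6;  a_2 = 2;  u_2 = (u_1 − 2)/17 = -1/6
Digits: (0, 15, 2).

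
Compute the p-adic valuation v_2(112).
v_2(112) = 4

v_2(n) is the largest exponent k such that 2^k divides n. Factor out: 112 = 2^4 · 7. (Sign doesn't affect v_p.) So v_2(112) = 4.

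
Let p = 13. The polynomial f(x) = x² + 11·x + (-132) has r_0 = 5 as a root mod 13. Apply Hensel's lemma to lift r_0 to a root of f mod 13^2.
r_1 = 96 (mod 169)

Hensel: r_{i+1} = r_i − f(r_i)·(f′(r_i))^{-1} mod 13^{i+2}, f′(x) = 2x + 11. Iterate:
  r_0 = 5 (mod 13)
  r_1 = 96 (mod 169)
Final: r = 96 satisfies f(r) ≡ 0 mod 13^2.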